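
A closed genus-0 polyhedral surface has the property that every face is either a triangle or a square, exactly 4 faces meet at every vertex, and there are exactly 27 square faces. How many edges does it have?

Let x be the number of triangles; then F = 27 + x.
Edge–face incidences: 2E = 4·27 + 3·x = 108 + 3x.
Every vertex has degree 4, so 4V = 2E.
Euler: V − E + F = 2 ⇒ (2E)/4 − E + (27 + x) = 2.
Multiply by 8: 2·(2E) − 4·(2E) + 8·(27 + x) = 16, i.e. 216 + 8x − 2·(108 + 3x) = 16.
Collecting terms: 2x = 16, so x = 8.
Then 2E = 108 + 3·8 = 132, so E = 66, V = 2E/4 = 33, F = 27 + 8 = 35.

66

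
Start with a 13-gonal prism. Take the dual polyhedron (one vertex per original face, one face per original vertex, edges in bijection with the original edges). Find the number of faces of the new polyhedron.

The base solid has V = 26, E = 39, F = 15.
The dual swaps V and F and preserves E: V′ = F = 15, E′ = E = 39, F′ = V = 26.

26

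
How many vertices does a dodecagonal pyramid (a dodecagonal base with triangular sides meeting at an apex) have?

A pyramid on an n-gon base has one n-gon and n triangles: V = 12 + 1 = 13, E = 2·12 = 24, F = 12 + 1 = 13.

13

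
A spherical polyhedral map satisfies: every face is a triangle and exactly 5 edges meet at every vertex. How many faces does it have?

20

Each face has 3 edges and each edge borders two faces, so 2E = 3F.
Each vertex has degree 5, so 5V = 2E and hence V = 3F/5.
Euler: V − E + F = 2 ⇒ (3F/5) − (3F/2) + F = 2.
Multiply by 10: (6 − 15 + 10)F = 20, i.e. 1F = 20.
So F = 20, E = 3·20/2 = 30, V = 3·20/5 = 12.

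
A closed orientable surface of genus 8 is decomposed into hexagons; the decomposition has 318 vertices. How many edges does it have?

498

χ = 2 − 2·8 = -14, and every face is a hexagon so 6F = 2E.
V − E + F = -14 with E = 6F/2 gives 318 − (6/2 − 1)·F = -14, so F = 166 and E = 498.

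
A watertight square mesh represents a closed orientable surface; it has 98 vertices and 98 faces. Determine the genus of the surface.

1

Every face is a square, so 2E = 4·98 = 392, giving E = 196.
χ = V − E + F = 98 − 196 + 98 = 0.
For a closed orientable surface χ = 2 − 2g, so g = (2 − (0))/2 = 1.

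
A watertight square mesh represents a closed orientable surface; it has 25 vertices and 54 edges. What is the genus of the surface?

Every face is a square and each edge borders two faces, so 4F = 2·54, giving F = 27.
χ = V − E + F = 25 − 54 + 27 = -2.
For a closed orientable surface χ = 2 − 2g, so g = (2 − (-2))/2 = 2.

2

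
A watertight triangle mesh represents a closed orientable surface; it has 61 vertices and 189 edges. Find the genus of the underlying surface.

2

Every face is a triangle and each edge borders two faces, so 3F = 2·189, giving F = 126.
χ = V − E + F = 61 − 189 + 126 = -2.
For a closed orientable surface χ = 2 − 2g, so g = (2 − (-2))/2 = 2.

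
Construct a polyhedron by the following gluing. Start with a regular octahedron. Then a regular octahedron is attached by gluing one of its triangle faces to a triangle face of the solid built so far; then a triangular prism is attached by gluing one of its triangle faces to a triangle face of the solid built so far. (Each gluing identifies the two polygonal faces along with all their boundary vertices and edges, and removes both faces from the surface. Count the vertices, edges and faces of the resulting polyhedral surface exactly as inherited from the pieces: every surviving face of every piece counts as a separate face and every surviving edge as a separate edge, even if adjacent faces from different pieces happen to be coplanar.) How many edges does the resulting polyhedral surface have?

27

A regular octahedron: V=6, E=12, F=8.
Attach a regular octahedron (V=6, E=12, F=8) along a 3-gon: merge 3 vertices and 3 edges, delete both glued faces → V=9, E=21, F=14.
Attach a triangular prism (V=6, E=9, F=5) along a 3-gon: merge 3 vertices and 3 edges, delete both glued faces → V=12, E=27, F=17.
Check: V − E + F = 12 − 27 + 17 = 2.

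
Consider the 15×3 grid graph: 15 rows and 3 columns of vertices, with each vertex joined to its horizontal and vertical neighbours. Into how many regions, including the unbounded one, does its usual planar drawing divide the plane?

The grid has V = 15·3 = 45 vertices and E = 15·2 + 3·14 = 72 edges.
F = 2 − V + E = 2 − 45 + 72 = 29.

29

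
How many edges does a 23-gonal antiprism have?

92

An antiprism on an n-gon has two n-gon caps and 2n triangles: V = 2·23 = 46, E = 4·23 = 92, F = 2·23 + 2 = 48.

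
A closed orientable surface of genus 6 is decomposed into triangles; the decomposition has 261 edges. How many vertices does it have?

77

χ = 2 − 2·6 = -10, and every face is a triangle so 3F = 2E.
F = 2E/3 = 174. Then V = -10 + E − F = -10 + 261 − 174 = 77.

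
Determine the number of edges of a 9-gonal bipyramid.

27

A bipyramid over an n-gon has 2n triangular faces and n + 2 vertices: V = 9 + 2 = 11, E = 3·9 = 27, F = 2·9 = 18.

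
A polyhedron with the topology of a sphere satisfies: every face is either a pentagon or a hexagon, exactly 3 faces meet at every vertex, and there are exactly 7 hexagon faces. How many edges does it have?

Let x be the number of pentagons; then F = 7 + x.
Edge–face incidences: 2E = 6·7 + 5·x = 42 + 5x.
Every vertex has degree 3, so 3V = 2E.
Euler: V − E + F = 2 ⇒ (2E)/3 − E + (7 + x) = 2.
Multiply by 6: 2·(2E) − 3·(2E) + 6·(7 + x) = 12, i.e. 42 + 6x − (42 + 5x) = 12.
Collecting terms: x = 12.
Then 2E = 42 + 5·12 = 102, so E = 51, V = 2E/3 = 34, F = 7 + 12 = 19.

51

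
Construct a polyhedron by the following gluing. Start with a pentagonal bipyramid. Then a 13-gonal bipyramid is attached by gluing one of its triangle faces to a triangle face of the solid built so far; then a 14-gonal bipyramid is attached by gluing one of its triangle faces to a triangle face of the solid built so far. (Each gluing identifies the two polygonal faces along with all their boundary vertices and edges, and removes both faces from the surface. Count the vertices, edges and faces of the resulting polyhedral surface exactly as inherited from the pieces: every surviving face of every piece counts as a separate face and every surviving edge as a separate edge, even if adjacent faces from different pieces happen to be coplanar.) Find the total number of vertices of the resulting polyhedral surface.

32

A pentagonal bipyramid: V=7, E=15, F=10.
Attach a 13-gonal bipyramid (V=15, E=39, F=26) along a 3-gon: merge 3 vertices and 3 edges, delete both glued faces → V=19, E=51, F=34.
Attach a 14-gonal bipyramid (V=16, E=42, F=28) along a 3-gon: merge 3 vertices and 3 edges, delete both glued faces → V=32, E=90, F=60.
Check: V − E + F = 32 − 90 + 60 = 2.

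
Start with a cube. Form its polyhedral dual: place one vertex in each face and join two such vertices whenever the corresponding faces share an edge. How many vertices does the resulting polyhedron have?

The base solid has V = 8, E = 12, F = 6.
The dual swaps V and F and preserves E: V′ = F = 6, E′ = E = 12, F′ = V = 8.

6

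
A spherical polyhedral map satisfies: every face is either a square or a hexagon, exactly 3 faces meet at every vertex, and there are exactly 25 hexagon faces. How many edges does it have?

87

Let x be the number of squares; then F = 25 + x.
Edge–face incidences: 2E = 6·25 + 4·x = 150 + 4x.
Every vertex has degree 3, so 3V = 2E.
Euler: V − E + F = 2 ⇒ (2E)/3 − E + (25 + x) = 2.
Multiply by 6: 2·(2E) − 3·(2E) + 6·(25 + x) = 12, i.e. 150 + 6x − (150 + 4x) = 12.
Collecting terms: 2x = 12, so x = 6.
Then 2E = 150 + 4·6 = 174, so E = 87, V = 2E/3 = 58, F = 25 + 6 = 31.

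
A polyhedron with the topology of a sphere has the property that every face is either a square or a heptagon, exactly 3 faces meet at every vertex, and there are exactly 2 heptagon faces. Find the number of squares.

7

Let x be the number of squares; then F = 2 + x.
Edge–face incidences: 2E = 7·2 + 4·x = 14 + 4x.
Every vertex has degree 3, so 3V = 2E.
Euler: V − E + F = 2 ⇒ (2E)/3 − E + (2 + x) = 2.
Multiply by 6: 2·(2E) − 3·(2E) + 6·(2 + x) = 12, i.e. 12 + 6x − (14 + 4x) = 12.
Collecting terms: 2x − 2 = 12, so 2x = 14, so x = 7.
Then 2E = 14 + 4·7 = 42, so E = 21, V = 2E/3 = 14, F = 2 + 7 = 9.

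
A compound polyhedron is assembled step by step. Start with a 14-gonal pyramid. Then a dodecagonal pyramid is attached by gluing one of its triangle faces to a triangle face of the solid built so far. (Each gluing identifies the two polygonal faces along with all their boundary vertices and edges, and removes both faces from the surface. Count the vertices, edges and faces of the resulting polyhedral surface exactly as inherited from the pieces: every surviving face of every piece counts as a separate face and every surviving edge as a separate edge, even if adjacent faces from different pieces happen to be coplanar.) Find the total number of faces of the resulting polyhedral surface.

26

A 14-gonal pyramid: V=15, E=28, F=15.
Attach a dodecagonal pyramid (V=13, E=24, F=13) along a 3-gon: merge 3 vertices and 3 edges, delete both glued faces → V=25, E=49, F=26.
Check: V − E + F = 25 − 49 + 26 = 2.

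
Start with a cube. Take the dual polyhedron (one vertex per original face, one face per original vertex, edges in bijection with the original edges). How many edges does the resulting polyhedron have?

The base solid has V = 8, E = 12, F = 6.
The dual swaps V and F and preserves E: V′ = F = 6, E′ = E = 12, F′ = V = 8.

12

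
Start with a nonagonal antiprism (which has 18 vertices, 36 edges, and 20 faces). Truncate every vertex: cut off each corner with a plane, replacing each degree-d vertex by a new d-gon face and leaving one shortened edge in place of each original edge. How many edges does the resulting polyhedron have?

108

Truncation replaces each original edge-end by a new vertex, so V′ = 2E = 72.
Each original edge survives, and each old vertex of degree d contributes d new edges; summing degrees gives Σd = 2E, so E′ = E + 2E = 3E = 108.
Each original face survives and each original vertex becomes one new face: F′ = F + V = 38.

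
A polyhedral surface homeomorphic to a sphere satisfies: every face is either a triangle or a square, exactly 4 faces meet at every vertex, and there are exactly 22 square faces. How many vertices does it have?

Let x be the number of triangles; then F = 22 + x.
Edge–face incidences: 2E = 4·22 + 3·x = 88 + 3x.
Every vertex has degree 4, so 4V = 2E.
Euler: V − E + F = 2 ⇒ (2E)/4 − E + (22 + x) = 2.
Multiply by 8: 2·(2E) − 4·(2E) + 8·(22 + x) = 16, i.e. 176 + 8x − 2·(88 + 3x) = 16.
Collecting terms: 2x = 16, so x = 8.
Then 2E = 88 + 3·8 = 112, so E = 56, V = 2E/4 = 28, F = 22 + 8 = 30.

28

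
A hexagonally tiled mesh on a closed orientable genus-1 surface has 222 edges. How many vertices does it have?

χ = 2 − 2·1 = 0, and every face is a hexagon so 6F = 2E.
F = 2E/6 = 74. Then V = 0 + E − F = 0 + 222 − 74 = 148.

148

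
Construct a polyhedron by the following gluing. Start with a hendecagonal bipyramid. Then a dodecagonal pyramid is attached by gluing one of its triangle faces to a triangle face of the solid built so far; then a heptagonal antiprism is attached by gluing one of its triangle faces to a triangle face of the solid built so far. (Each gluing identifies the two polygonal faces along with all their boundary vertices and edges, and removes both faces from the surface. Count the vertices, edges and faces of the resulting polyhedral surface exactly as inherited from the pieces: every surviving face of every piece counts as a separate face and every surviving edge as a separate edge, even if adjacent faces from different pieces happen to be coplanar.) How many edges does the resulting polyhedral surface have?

79

A hendecagonal bipyramid: V=13, E=33, F=22.
Attach a dodecagonal pyramid (V=13, E=24, F=13) along a 3-gon: merge 3 vertices and 3 edges, delete both glued faces → V=23, E=54, F=33.
Attach a heptagonal antiprism (V=14, E=28, F=16) along a 3-gon: merge 3 vertices and 3 edges, delete both glued faces → V=34, E=79, F=47.
Check: V − E + F = 34 − 79 + 47 = 2.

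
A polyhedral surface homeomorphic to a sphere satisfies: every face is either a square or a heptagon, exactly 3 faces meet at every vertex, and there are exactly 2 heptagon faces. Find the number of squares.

Let x be the number of squares; then F = 2 + x.
Edge–face incidences: 2E = 7·2 + 4·x = 14 + 4x.
Every vertex has degree 3, so 3V = 2E.
Euler: V − E + F = 2 ⇒ (2E)/3 − E + (2 + x) = 2.
Multiply by 6: 2·(2E) − 3·(2E) + 6·(2 + x) = 12, i.e. 12 + 6x − (14 + 4x) = 12.
Collecting terms: 2x − 2 = 12, so 2x = 14, so x = 7.
Then 2E = 14 + 4·7 = 42, so E = 21, V = 2E/3 = 14, F = 2 + 7 = 9.

7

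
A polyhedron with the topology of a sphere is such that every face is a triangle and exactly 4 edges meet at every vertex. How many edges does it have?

12

Each face has 3 edges and each edge borders two faces, so 2E = 3F.
Each vertex has degree 4, so 4V = 2E and hence V = 3F/4.
Euler: V − E + F = 2 ⇒ (3F/4) − (3F/2) + F = 2.
Multiply by 8: (6 − 12 + 8)F = 16, i.e. 2F = 16.
So F = 8, E = 3·8/2 = 12, V = 3·8/4 = 6.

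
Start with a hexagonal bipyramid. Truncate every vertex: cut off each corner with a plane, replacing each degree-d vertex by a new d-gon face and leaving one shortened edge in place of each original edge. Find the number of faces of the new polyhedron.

20

The base solid has V = 8, E = 18, F = 12.
Truncation replaces each original edge-end by a new vertex, so V′ = 2E = 36.
Each original edge survives, and each old vertex of degree d contributes d new edges; summing degrees gives Σd = 2E, so E′ = E + 2E = 3E = 54.
Each original face survives and each original vertex becomes one new face: F′ = F + V = 20.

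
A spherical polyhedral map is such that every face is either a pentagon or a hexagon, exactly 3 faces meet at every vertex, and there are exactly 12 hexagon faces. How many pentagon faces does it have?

12

Let x be the number of pentagons; then F = 12 + x.
Edge–face incidences: 2E = 6·12 + 5·x = 72 + 5x.
Every vertex has degree 3, so 3V = 2E.
Euler: V − E + F = 2 ⇒ (2E)/3 − E + (12 + x) = 2.
Multiply by 6: 2·(2E) − 3·(2E) + 6·(12 + x) = 12, i.e. 72 + 6x − (72 + 5x) = 12.
Collecting terms: x = 12.
Then 2E = 72 + 5·12 = 132, so E = 66, V = 2E/3 = 44, F = 12 + 12 = 24.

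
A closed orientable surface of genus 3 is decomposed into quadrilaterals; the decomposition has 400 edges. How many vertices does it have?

196

χ = 2 − 2·3 = -4, and every face is a square so 4F = 2E.
F = 2E/4 = 200. Then V = -4 + E − F = -4 + 400 − 200 = 196.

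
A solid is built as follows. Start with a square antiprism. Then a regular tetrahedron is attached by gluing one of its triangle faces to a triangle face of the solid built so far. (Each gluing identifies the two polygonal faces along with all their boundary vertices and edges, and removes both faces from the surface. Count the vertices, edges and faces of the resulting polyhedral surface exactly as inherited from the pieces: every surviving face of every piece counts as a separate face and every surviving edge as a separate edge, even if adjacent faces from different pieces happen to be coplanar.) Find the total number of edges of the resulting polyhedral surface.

A square antiprism: V=8, E=16, F=10.
Attach a regular tetrahedron (V=4, E=6, F=4) along a 3-gon: merge 3 vertices and 3 edges, delete both glued faces → V=9, E=19, F=12.
Check: V − E + F = 9 − 19 + 12 = 2.

19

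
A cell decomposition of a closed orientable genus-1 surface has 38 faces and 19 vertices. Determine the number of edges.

For a closed orientable surface of genus 1, χ = 2 − 2·1 = 0.
E = V + F − (0) = 19 + 38 − (0) = 57.

57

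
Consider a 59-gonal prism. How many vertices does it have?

A prism on an n-gon has two n-gon bases and n rectangular sides: V = 2·59 = 118, E = 3·59 = 177, F = 59 + 2 = 61.

118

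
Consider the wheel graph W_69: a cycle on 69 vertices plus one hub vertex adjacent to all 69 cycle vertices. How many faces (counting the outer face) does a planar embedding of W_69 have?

W_69 has V = 69 + 1 = 70 vertices and E = 2·69 = 138 edges.
By Euler's formula F = 2 − V + E = 2 − 70 + 138 = 70.

70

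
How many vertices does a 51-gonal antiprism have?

An antiprism on an n-gon has two n-gon caps and 2n triangles: V = 2·51 = 102, E = 4·51 = 204, F = 2·51 + 2 = 104.

102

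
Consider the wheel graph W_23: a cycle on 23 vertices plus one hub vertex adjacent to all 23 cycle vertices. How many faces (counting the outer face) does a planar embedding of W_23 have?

W_23 has V = 23 + 1 = 24 vertices and E = 2·23 = 46 edges.
By Euler's formula F = 2 − V + E = 2 − 24 + 46 = 24.

24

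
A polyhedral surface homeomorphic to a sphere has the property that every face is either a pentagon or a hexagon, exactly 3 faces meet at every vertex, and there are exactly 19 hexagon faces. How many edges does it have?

Let x be the number of pentagons; then F = 19 + x.
Edge–face incidences: 2E = 6·19 + 5·x = 114 + 5x.
Every vertex has degree 3, so 3V = 2E.
Euler: V − E + F = 2 ⇒ (2E)/3 − E + (19 + x) = 2.
Multiply by 6: 2·(2E) − 3·(2E) + 6·(19 + x) = 12, i.e. 114 + 6x − (114 + 5x) = 12.
Collecting terms: x = 12.
Then 2E = 114 + 5·12 = 174, so E = 87, V = 2E/3 = 58, F = 19 + 12 = 31.

87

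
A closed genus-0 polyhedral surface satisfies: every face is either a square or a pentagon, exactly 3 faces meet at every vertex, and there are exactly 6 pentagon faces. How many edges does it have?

21

Let x be the number of squares; then F = 6 + x.
Edge–face incidences: 2E = 5·6 + 4·x = 30 + 4x.
Every vertex has degree 3, so 3V = 2E.
Euler: V − E + F = 2 ⇒ (2E)/3 − E + (6 + x) = 2.
Multiply by 6: 2·(2E) − 3·(2E) + 6·(6 + x) = 12, i.e. 36 + 6x − (30 + 4x) = 12.
Collecting terms: 2x + 6 = 12, so 2x = 6, so x = 3.
Then 2E = 30 + 4·3 = 42, so E = 21, V = 2E/3 = 14, F = 6 + 3 = 9.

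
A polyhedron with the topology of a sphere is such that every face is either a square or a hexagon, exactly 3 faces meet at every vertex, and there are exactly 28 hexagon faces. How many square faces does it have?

Let x be the number of squares; then F = 28 + x.
Edge–face incidences: 2E = 6·28 + 4·x = 168 + 4x.
Every vertex has degree 3, so 3V = 2E.
Euler: V − E + F = 2 ⇒ (2E)/3 − E + (28 + x) = 2.
Multiply by 6: 2·(2E) − 3·(2E) + 6·(28 + x) = 12, i.e. 168 + 6x − (168 + 4x) = 12.
Collecting terms: 2x = 12, so x = 6.
Then 2E = 168 + 4·6 = 192, so E = 96, V = 2E/3 = 64, F = 28 + 6 = 34.

6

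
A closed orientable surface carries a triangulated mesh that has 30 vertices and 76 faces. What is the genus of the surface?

5

Every face is a triangle, so 2E = 3·76 = 228, giving E = 114.
χ = V − E + F = 30 − 114 + 76 = -8.
For a closed orientable surface χ = 2 − 2g, so g = (2 − (-8))/2 = 5.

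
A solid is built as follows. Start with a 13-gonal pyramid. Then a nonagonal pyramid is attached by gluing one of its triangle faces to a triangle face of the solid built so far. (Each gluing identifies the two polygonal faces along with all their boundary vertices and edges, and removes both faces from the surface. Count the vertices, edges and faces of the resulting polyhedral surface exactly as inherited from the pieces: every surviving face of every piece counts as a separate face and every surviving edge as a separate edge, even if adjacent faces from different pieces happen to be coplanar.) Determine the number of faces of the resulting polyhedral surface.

22

A 13-gonal pyramid: V=14, E=26, F=14.
Attach a nonagonal pyramid (V=10, E=18, F=10) along a 3-gon: merge 3 vertices and 3 edges, delete both glued faces → V=21, E=41, F=22.
Check: V − E + F = 21 − 41 + 22 = 2.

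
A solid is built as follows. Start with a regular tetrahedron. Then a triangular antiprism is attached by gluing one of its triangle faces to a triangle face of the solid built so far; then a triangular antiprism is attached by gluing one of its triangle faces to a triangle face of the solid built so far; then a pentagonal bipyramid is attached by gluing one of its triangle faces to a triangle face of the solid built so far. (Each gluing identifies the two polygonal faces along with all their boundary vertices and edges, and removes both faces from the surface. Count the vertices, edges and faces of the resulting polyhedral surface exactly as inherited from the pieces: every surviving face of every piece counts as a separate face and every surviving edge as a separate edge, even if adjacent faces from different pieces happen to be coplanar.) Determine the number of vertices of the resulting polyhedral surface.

A regular tetrahedron: V=4, E=6, F=4.
Attach a triangular antiprism (V=6, E=12, F=8) along a 3-gon: merge 3 vertices and 3 edges, delete both glued faces → V=7, E=15, F=10.
Attach a triangular antiprism (V=6, E=12, F=8) along a 3-gon: merge 3 vertices and 3 edges, delete both glued faces → V=10, E=24, F=16.
Attach a pentagonal bipyramid (V=7, E=15, F=10) along a 3-gon: merge 3 vertices and 3 edges, delete both glued faces → V=14, E=36, F=24.
Check: V − E + F = 14 − 36 + 24 = 2.

14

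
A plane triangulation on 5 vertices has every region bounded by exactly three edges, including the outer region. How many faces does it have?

6

In a plane triangulation 3F = 2E and V − E + F = 2, so F = 2V − 4 = 2·5 − 4 = 6.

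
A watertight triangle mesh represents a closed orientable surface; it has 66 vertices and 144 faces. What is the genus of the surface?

Every face is a triangle, so 2E = 3·144 = 432, giving E = 216.
χ = V − E + F = 66 − 216 + 144 = -6.
For a closed orientable surface χ = 2 − 2g, so g = (2 − (-6))/2 = 4.

4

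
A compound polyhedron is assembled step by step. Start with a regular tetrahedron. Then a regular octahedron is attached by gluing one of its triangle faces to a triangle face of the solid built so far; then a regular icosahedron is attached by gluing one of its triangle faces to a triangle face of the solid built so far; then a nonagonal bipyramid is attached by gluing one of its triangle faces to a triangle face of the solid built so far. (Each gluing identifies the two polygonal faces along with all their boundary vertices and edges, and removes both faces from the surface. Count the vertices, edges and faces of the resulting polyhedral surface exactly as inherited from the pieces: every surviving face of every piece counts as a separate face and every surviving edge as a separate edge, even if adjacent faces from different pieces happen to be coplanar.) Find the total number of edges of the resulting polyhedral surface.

66

A regular tetrahedron: V=4, E=6, F=4.
Attach a regular octahedron (V=6, E=12, F=8) along a 3-gon: merge 3 vertices and 3 edges, delete both glued faces → V=7, E=15, F=10.
Attach a regular icosahedron (V=12, E=30, F=20) along a 3-gon: merge 3 vertices and 3 edges, delete both glued faces → V=16, E=42, F=28.
Attach a nonagonal bipyramid (V=11, E=27, F=18) along a 3-gon: merge 3 vertices and 3 edges, delete both glued faces → V=24, E=66, F=44.
Check: V − E + F = 24 − 66 + 44 = 2.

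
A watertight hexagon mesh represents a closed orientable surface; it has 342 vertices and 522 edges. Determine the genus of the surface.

4

Every face is a hexagon and each edge borders two faces, so 6F = 2·522, giving F = 174.
χ = V − E + F = 342 − 522 + 174 = -6.
For a closed orientable surface χ = 2 − 2g, so g = (2 − (-6))/2 = 4.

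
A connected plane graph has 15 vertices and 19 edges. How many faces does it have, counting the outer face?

Euler's formula for a connected plane graph: V − E + F = 2, so F = 2 − 15 + 19 = 6.

6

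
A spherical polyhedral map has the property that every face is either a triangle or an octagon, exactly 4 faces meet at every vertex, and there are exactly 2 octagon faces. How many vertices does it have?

16

Let x be the number of triangles; then F = 2 + x.
Edge–face incidences: 2E = 8·2 + 3·x = 16 + 3x.
Every vertex has degree 4, so 4V = 2E.
Euler: V − E + F = 2 ⇒ (2E)/4 − E + (2 + x) = 2.
Multiply by 8: 2·(2E) − 4·(2E) + 8·(2 + x) = 16, i.e. 16 + 8x − 2·(16 + 3x) = 16.
Collecting terms: 2x − 16 = 16, so 2x = 32, so x = 16.
Then 2E = 16 + 3·16 = 64, so E = 32, V = 2E/4 = 16, F = 2 + 16 = 18.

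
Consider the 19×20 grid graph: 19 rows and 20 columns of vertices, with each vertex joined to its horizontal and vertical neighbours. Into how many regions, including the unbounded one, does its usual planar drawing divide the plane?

343

The grid has V = 19·20 = 380 vertices and E = 19·19 + 20·18 = 721 edges.
F = 2 − V + E = 2 − 380 + 721 = 343.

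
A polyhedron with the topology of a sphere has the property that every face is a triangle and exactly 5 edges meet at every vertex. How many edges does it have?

Each face has 3 edges and each edge borders two faces, so 2E = 3F.
Each vertex has degree 5, so 5V = 2E and hence V = 3F/5.
Euler: V − E + F = 2 ⇒ (3F/5) − (3F/2) + F = 2.
Multiply by 10: (6 − 15 + 10)F = 20, i.e. 1F = 20.
So F = 20, E = 3·20/2 = 30, V = 3·20/5 = 12.

30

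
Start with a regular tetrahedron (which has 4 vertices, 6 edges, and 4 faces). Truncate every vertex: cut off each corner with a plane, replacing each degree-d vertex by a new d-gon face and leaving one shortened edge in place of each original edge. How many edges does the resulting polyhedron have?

18

Truncation replaces each original edge-end by a new vertex, so V′ = 2E = 12.
Each original edge survives, and each old vertex of degree d contributes d new edges; summing degrees gives Σd = 2E, so E′ = E + 2E = 3E = 18.
Each original face survives and each original vertex becomes one new face: F′ = F + V = 8.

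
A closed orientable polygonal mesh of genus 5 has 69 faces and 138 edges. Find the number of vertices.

61

For a closed orientable surface of genus 5, χ = 2 − 2·5 = -8.
V = -8 + E − F = -8 + 138 − 69 = 61.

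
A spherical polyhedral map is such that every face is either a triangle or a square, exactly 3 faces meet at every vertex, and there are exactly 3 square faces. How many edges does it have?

Let x be the number of triangles; then F = 3 + x.
Edge–face incidences: 2E = 4·3 + 3·x = 12 + 3x.
Every vertex has degree 3, so 3V = 2E.
Euler: V − E + F = 2 ⇒ (2E)/3 − E + (3 + x) = 2.
Multiply by 6: 2·(2E) − 3·(2E) + 6·(3 + x) = 12, i.e. 18 + 6x − (12 + 3x) = 12.
Collecting terms: 3x + 6 = 12, so 3x = 6, so x = 2.
Then 2E = 12 + 3·2 = 18, so E = 9, V = 2E/3 = 6, F = 3 + 2 = 5.

9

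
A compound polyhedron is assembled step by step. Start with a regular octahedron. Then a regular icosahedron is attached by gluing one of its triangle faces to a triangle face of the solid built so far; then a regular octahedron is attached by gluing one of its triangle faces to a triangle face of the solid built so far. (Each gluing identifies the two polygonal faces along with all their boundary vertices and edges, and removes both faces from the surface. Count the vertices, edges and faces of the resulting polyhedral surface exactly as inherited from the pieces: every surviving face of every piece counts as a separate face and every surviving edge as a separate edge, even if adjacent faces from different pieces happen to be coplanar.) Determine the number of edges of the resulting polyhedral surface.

A regular octahedron: V=6, E=12, F=8.
Attach a regular icosahedron (V=12, E=30, F=20) along a 3-gon: merge 3 vertices and 3 edges, delete both glued faces → V=15, E=39, F=26.
Attach a regular octahedron (V=6, E=12, F=8) along a 3-gon: merge 3 vertices and 3 edges, delete both glued faces → V=18, E=48, F=32.
Check: V − E + F = 18 − 48 + 32 = 2.

48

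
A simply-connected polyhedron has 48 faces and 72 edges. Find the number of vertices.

Here V − E + F = 2.
V = 2 + E − F = 2 + 72 − 48 = 26.

26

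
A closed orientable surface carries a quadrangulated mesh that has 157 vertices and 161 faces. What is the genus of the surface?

3

Every face is a square, so 2E = 4·161 = 644, giving E = 322.
χ = V − E + F = 157 − 322 + 161 = -4.
For a closed orientable surface χ = 2 − 2g, so g = (2 − (-4))/2 = 3.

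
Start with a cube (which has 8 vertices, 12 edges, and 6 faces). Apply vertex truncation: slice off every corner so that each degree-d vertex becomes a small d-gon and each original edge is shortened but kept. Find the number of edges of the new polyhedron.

36

Truncation replaces each original edge-end by a new vertex, so V′ = 2E = 24.
Each original edge survives, and each old vertex of degree d contributes d new edges; summing degrees gives Σd = 2E, so E′ = E + 2E = 3E = 36.
Each original face survives and each original vertex becomes one new face: F′ = F + V = 14.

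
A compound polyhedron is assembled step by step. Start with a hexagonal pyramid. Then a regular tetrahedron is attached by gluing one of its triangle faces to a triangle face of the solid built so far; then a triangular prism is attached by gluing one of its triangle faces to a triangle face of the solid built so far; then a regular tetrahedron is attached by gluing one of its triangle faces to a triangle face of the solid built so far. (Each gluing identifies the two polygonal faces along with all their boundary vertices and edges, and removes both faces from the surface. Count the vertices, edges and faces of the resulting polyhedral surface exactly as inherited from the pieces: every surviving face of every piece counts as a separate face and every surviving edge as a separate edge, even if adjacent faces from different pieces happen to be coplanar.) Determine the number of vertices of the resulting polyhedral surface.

12

A hexagonal pyramid: V=7, E=12, F=7.
Attach a regular tetrahedron (V=4, E=6, F=4) along a 3-gon: merge 3 vertices and 3 edges, delete both glued faces → V=8, E=15, F=9.
Attach a triangular prism (V=6, E=9, F=5) along a 3-gon: merge 3 vertices and 3 edges, delete both glued faces → V=11, E=21, F=12.
Attach a regular tetrahedron (V=4, E=6, F=4) along a 3-gon: merge 3 vertices and 3 edges, delete both glued faces → V=12, E=24, F=14.
Check: V − E + F = 12 − 24 + 14 = 2.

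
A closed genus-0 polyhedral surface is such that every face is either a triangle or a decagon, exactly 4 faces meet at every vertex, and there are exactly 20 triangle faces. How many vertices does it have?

20

Let x be the number of decagons; then F = 20 + x.
Edge–face incidences: 2E = 3·20 + 10·x = 60 + 10x.
Every vertex has degree 4, so 4V = 2E.
Euler: V − E + F = 2 ⇒ (2E)/4 − E + (20 + x) = 2.
Multiply by 8: 2·(2E) − 4·(2E) + 8·(20 + x) = 16, i.e. 160 + 8x − 2·(60 + 10x) = 16.
Collecting terms: −12x + 40 = 16, so −12x = −24, so x = 2.
Then 2E = 60 + 10·2 = 80, so E = 40, V = 2E/4 = 20, F = 20 + 2 = 22.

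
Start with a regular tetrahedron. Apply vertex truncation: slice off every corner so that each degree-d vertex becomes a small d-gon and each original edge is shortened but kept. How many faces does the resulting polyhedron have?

The base solid has V = 4, E = 6, F = 4.
Truncation replaces each original edge-end by a new vertex, so V′ = 2E = 12.
Each original edge survives, and each old vertex of degree d contributes d new edges; summing degrees gives Σd = 2E, so E′ = E + 2E = 3E = 18.
Each original face survives and each original vertex becomes one new face: F′ = F + V = 8.

8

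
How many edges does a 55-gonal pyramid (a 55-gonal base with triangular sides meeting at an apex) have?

110

A pyramid on an n-gon base has one n-gon and n triangles: V = 55 + 1 = 56, E = 2·55 = 110, F = 55 + 1 = 56.
Check: V − E + F = 56 − 110 + 56 = 2.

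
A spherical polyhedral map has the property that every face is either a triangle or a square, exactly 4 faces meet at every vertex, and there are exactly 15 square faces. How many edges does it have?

Let x be the number of triangles; then F = 15 + x.
Edge–face incidences: 2E = 4·15 + 3·x = 60 + 3x.
Every vertex has degree 4, so 4V = 2E.
Euler: V − E + F = 2 ⇒ (2E)/4 − E + (15 + x) = 2.
Multiply by 8: 2·(2E) − 4·(2E) + 8·(15 + x) = 16, i.e. 120 + 8x − 2·(60 + 3x) = 16.
Collecting terms: 2x = 16, so x = 8.
Then 2E = 60 + 3·8 = 84, so E = 42, V = 2E/4 = 21, F = 15 + 8 = 23.

42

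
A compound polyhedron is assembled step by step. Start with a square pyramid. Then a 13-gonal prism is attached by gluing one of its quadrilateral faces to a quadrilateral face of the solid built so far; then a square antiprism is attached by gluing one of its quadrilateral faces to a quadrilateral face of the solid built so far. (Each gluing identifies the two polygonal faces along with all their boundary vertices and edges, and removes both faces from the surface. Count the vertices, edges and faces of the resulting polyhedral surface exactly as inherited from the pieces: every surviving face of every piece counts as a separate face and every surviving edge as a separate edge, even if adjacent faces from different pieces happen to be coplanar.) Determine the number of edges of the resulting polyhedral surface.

55

A square pyramid: V=5, E=8, F=5.
Attach a 13-gonal prism (V=26, E=39, F=15) along a 4-gon: merge 4 vertices and 4 edges, delete both glued faces → V=27, E=43, F=18.
Attach a square antiprism (V=8, E=16, F=10) along a 4-gon: merge 4 vertices and 4 edges, delete both glued faces → V=31, E=55, F=26.
Check: V − E + F = 31 − 55 + 26 = 2.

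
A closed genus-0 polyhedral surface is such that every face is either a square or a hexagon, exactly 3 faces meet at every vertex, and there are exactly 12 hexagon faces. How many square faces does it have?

Let x be the number of squares; then F = 12 + x.
Edge–face incidences: 2E = 6·12 + 4·x = 72 + 4x.
Every vertex has degree 3, so 3V = 2E.
Euler: V − E + F = 2 ⇒ (2E)/3 − E + (12 + x) = 2.
Multiply by 6: 2·(2E) − 3·(2E) + 6·(12 + x) = 12, i.e. 72 + 6x − (72 + 4x) = 12.
Collecting terms: 2x = 12, so x = 6.
Then 2E = 72 + 4·6 = 96, so E = 48, V = 2E/3 = 32, F = 12 + 6 = 18.

6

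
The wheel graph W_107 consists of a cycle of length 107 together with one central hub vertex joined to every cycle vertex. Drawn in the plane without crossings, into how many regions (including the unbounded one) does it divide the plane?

W_107 has V = 107 + 1 = 108 vertices and E = 2·107 = 214 edges.
By Euler's formula F = 2 − V + E = 2 − 108 + 214 = 108.

108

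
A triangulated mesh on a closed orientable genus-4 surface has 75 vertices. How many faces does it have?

162

χ = 2 − 2·4 = -6, and every face is a triangle so 3F = 2E.
V − E + F = -6 with E = 3F/2 gives 75 − (3/2 − 1)·F = -6, so F = 162 and E = 243.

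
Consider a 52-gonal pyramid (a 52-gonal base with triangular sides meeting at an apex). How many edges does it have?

104

A pyramid on an n-gon base has one n-gon and n triangles: V = 52 + 1 = 53, E = 2·52 = 104, F = 52 + 1 = 53.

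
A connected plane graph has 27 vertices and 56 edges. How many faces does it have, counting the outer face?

31

Euler's formula for a connected plane graph: V − E + F = 2, so F = 2 − 27 + 56 = 31.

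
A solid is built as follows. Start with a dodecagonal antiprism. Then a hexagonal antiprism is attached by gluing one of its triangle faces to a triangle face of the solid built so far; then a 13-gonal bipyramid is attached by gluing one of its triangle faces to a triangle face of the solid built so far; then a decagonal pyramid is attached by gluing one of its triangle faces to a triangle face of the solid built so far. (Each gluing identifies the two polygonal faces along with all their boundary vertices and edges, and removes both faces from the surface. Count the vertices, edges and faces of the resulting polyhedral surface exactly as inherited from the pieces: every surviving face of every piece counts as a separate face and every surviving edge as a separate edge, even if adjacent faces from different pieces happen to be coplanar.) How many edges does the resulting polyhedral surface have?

122

A dodecagonal antiprism: V=24, E=48, F=26.
Attach a hexagonal antiprism (V=12, E=24, F=14) along a 3-gon: merge 3 vertices and 3 edges, delete both glued faces → V=33, E=69, F=38.
Attach a 13-gonal bipyramid (V=15, E=39, F=26) along a 3-gon: merge 3 vertices and 3 edges, delete both glued faces → V=45, E=105, F=62.
Attach a decagonal pyramid (V=11, E=20, F=11) along a 3-gon: merge 3 vertices and 3 edges, delete both glued faces → V=53, E=122, F=71.
Check: V − E + F = 53 − 122 + 71 = 2.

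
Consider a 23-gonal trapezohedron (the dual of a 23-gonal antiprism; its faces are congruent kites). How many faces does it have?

46

The n-trapezohedron (dual of the n-antiprism) has V = 2·23 + 2 = 48, E = 4·23 = 92, F = 2·23 = 46.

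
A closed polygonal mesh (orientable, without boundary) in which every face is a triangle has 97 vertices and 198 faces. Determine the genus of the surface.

2

Every face is a triangle, so 2E = 3·198 = 594, giving E = 297.
χ = V − E + F = 97 − 297 + 198 = -2.
For a closed orientable surface χ = 2 − 2g, so g = (2 − (-2))/2 = 2.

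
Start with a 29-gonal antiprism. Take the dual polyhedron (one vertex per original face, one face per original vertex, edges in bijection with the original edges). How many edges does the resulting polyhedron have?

The base solid has V = 58, E = 116, F = 60.
The dual swaps V and F and preserves E: V′ = F = 60, E′ = E = 116, F′ = V = 58.

116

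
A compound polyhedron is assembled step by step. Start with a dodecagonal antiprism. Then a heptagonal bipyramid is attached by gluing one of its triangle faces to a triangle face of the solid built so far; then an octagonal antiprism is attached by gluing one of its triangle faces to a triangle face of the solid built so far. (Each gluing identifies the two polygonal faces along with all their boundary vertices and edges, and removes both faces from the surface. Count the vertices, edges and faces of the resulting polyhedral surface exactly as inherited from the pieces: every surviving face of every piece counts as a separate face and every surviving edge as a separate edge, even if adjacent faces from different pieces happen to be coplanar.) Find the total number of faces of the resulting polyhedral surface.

A dodecagonal antiprism: V=24, E=48, F=26.
Attach a heptagonal bipyramid (V=9, E=21, F=14) along a 3-gon: merge 3 vertices and 3 edges, delete both glued faces → V=30, E=66, F=38.
Attach an octagonal antiprism (V=16, E=32, F=18) along a 3-gon: merge 3 vertices and 3 edges, delete both glued faces → V=43, E=95, F=54.
Check: V − E + F = 43 − 95 + 54 = 2.

54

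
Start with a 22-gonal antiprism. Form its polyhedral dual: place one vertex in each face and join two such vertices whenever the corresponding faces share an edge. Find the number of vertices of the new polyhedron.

The base solid has V = 44, E = 88, F = 46.
The dual swaps V and F and preserves E: V′ = F = 46, E′ = E = 88, F′ = V = 44.

46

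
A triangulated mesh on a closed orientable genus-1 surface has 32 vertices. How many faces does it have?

χ = 2 − 2·1 = 0, and every face is a triangle so 3F = 2E.
V − E + F = 0 with E = 3F/2 gives 32 − (3/2 − 1)·F = 0, so F = 64 and E = 96.

64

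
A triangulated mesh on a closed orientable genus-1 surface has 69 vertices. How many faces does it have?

138

χ = 2 − 2·1 = 0, and every face is a triangle so 3F = 2E.
V − E + F = 0 with E = 3F/2 gives 69 − (3/2 − 1)·F = 0, so F = 138 and E = 207.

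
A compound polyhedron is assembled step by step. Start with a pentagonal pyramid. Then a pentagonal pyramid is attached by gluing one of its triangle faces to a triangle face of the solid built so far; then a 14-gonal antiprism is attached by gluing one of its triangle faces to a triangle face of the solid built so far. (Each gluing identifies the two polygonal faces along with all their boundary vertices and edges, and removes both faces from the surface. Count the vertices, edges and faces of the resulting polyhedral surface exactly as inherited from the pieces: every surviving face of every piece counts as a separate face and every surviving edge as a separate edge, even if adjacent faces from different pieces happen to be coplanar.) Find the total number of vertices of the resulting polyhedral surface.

A pentagonal pyramid: V=6, E=10, F=6.
Attach a pentagonal pyramid (V=6, E=10, F=6) along a 3-gon: merge 3 vertices and 3 edges, delete both glued faces → V=9, E=17, F=10.
Attach a 14-gonal antiprism (V=28, E=56, F=30) along a 3-gon: merge 3 vertices and 3 edges, delete both glued faces → V=34, E=70, F=38.
Check: V − E + F = 34 − 70 + 38 = 2.

34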